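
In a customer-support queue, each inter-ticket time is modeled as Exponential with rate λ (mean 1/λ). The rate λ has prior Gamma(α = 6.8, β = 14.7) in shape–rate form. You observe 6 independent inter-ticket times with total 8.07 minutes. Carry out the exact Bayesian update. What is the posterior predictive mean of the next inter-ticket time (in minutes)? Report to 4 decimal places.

With a Gamma(shape α, rate β) prior on the exponential rate λ, the posterior after n observations with total T = Σxᵢ is Gamma(α+n, β+T).
Posterior: Gamma(6.8+6, 14.7+8.07) = Gamma(12.8, 22.77).
The predictive distribution for the next observation is Lomax; its mean is β/(α−1) = 22.77/11.8 = 1.9297.

1.9297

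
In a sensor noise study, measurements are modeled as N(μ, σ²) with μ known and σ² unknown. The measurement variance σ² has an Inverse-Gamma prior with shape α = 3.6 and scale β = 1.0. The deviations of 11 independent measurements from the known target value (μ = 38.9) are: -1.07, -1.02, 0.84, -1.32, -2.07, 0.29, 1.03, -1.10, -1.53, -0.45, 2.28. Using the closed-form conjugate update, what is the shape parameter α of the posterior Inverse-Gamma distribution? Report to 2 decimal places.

9.10

With known mean μ and an Inverse-Gamma(α, β) prior on σ², the Normal likelihood is conjugate: posterior is Inv-Gamma(α + n/2, β + Σ(xᵢ−μ)²/2).
Σ(xᵢ−μ)² = (-1.07)² + (-1.02)² + (0.84)² + (-1.32)² + (-2.07)² + (0.29)² + (1.03)² + (-1.10)² + (-1.53)² + (-0.45)² + (2.28)² = 19.0150.
Posterior: Inv-Gamma(3.6 + 11/2, 1.0 + 19.0150/2) = Inv-Gamma(9.10, 10.50750).
Posterior α = 9.10.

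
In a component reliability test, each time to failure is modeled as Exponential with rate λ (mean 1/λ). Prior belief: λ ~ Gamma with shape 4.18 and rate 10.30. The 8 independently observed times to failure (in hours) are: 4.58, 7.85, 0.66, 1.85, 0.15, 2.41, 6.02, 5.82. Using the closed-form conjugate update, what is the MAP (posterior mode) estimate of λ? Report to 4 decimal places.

0.2820

With a Gamma(shape α, rate β) prior on the exponential rate λ, the posterior after n observations with total T = Σxᵢ is Gamma(α+n, β+T).
Sum of observations T = 29.34 hours; n = 8.
Posterior: Gamma(4.18+8, 10.30+29.34) = Gamma(12.18, 39.64).
Mode = (α−1)/β = 0.2820.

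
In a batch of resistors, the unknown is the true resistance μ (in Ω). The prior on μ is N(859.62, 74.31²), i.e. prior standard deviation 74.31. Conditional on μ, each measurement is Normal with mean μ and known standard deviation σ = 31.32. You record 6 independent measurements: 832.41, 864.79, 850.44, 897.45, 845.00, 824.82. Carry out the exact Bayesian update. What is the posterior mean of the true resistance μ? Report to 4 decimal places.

For Normal data with known variance σ², a Normal(μ₀, σ₀²) prior on μ is conjugate. Posterior precision = 1/σ₀² + n/σ²; posterior mean is the precision-weighted average of μ₀ and x̄.
Σxᵢ = 832.41 + 864.79 + 850.44 + 897.45 + 845.00 + 824.82 = 5114.91, so n·x̄ = 5114.91.
σ₀² = 74.31² = 5521.9761, σ² = 31.32² = 980.9424; σ² + n·σ₀² = 980.9424 + 6·5521.9761 = 34112.799.
Posterior mean = (μ₀/σ₀² + n·x̄/σ²)/(1/σ₀² + n/σ²) = (σ²·μ₀ + σ₀²·n·x̄)/(σ² + n·σ₀²) = (980.9424·859.62 + 5521.9761·5114.91)/34112.799 = 29087648.479539/34112.799 = 852.6902.

852.6902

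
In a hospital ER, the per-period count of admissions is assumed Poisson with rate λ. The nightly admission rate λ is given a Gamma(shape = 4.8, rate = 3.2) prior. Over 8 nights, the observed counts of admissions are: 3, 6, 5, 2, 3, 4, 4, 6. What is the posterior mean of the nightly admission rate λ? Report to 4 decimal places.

3.3750

With a Gamma(shape α, rate β) prior, the Poisson likelihood is conjugate: the posterior is Gamma(α + ΣXᵢ, β + n).
Sum of counts S = 33 over n = 8 nights.
Posterior: Gamma(α+S, β+n) = Gamma(4.8+33, 3.2+8) = Gamma(37.8, 11.2).
Posterior mean = α/β = 37.8/11.2 = 3.3750.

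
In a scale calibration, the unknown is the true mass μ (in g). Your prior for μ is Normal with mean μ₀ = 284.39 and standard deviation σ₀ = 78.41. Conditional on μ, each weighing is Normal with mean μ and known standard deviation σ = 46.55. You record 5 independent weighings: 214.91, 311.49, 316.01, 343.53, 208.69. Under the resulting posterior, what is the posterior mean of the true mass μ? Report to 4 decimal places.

279.2858

For Normal data with known variance σ², a Normal(μ₀, σ₀²) prior on μ is conjugate. Posterior precision = 1/σ₀² + n/σ²; posterior mean is the precision-weighted average of μ₀ and x̄.
Σxᵢ = 214.91 + 311.49 + 316.01 + 343.53 + 208.69 = 1394.63, so n·x̄ = 1394.63.
σ₀² = 78.41² = 6148.1281, σ² = 46.55² = 2166.9025; σ² + n·σ₀² = 2166.9025 + 5·6148.1281 = 32907.543.
Posterior mean = (μ₀/σ₀² + n·x̄/σ²)/(1/σ₀² + n/σ²) = (σ²·μ₀ + σ₀²·n·x̄)/(σ² + n·σ₀²) = (2166.9025·284.39 + 6148.1281·1394.63)/32907.543 = 9190609.294078/32907.543 = 279.2858.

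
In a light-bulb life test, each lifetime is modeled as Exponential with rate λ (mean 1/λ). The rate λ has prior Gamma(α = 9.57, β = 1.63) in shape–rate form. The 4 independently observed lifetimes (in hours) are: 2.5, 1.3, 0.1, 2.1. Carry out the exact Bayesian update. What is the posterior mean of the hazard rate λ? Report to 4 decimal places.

1.7785

With a Gamma(shape α, rate β) prior on the exponential rate λ, the posterior after n observations with total T = Σxᵢ is Gamma(α+n, β+T).
Sum of observations T = 6.0 hours; n = 4.
Posterior: Gamma(9.57+4, 1.63+6.0) = Gamma(13.57, 7.63).
Posterior mean of λ = α/β = 13.57/7.63 = 1.7785.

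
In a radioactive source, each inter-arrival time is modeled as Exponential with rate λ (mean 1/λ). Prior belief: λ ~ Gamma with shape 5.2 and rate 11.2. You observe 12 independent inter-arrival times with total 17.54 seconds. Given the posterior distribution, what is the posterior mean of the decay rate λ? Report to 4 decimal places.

With a Gamma(shape α, rate β) prior on the exponential rate λ, the posterior after n observations with total T = Σxᵢ is Gamma(α+n, β+T).
Posterior: Gamma(5.2+12, 11.2+17.54) = Gamma(17.2, 28.74).
Posterior mean of λ = α/β = 17.2/28.74 = 0.5985.

0.5985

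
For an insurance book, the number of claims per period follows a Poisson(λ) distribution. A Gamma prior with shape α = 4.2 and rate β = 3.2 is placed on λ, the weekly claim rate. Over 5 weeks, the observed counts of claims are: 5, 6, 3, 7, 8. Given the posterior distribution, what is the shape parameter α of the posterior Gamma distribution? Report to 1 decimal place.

33.2

With a Gamma(shape α, rate β) prior, the Poisson likelihood is conjugate: the posterior is Gamma(α + ΣXᵢ, β + n).
Sum of counts S = 29 over n = 5 weeks.
Posterior: Gamma(α+S, β+n) = Gamma(4.2+29, 3.2+5) = Gamma(33.2, 8.2).
Posterior α = 33.2.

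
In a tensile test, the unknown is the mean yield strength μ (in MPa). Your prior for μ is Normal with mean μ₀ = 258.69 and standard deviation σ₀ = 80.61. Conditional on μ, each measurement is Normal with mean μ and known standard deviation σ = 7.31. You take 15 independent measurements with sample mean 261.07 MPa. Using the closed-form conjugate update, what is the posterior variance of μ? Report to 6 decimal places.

For Normal data with known variance σ², a Normal(μ₀, σ₀²) prior on μ is conjugate. Posterior precision = 1/σ₀² + n/σ²; posterior mean is the precision-weighted average of μ₀ and x̄.
σ₀² = 80.61² = 6497.9721, σ² = 7.31² = 53.4361; σ² + n·σ₀² = 53.4361 + 15·6497.9721 = 97523.0176.
Posterior precision = 1/σ₀² + n/σ² = 1/6497.9721 + 15/53.4361 = (σ² + n·σ₀²)/(σ₀²σ²) = 97523.0176/(6497.9721·53.4361); posterior variance σₙ² = σ₀²σ²/(σ² + n·σ₀²) = 6497.9721·53.4361/97523.0176 = 3.560455.

3.560455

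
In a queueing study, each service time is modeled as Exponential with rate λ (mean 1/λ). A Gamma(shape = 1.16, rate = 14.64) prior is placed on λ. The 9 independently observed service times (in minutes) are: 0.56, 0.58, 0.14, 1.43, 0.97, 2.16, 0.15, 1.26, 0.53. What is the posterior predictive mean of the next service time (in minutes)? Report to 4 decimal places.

With a Gamma(shape α, rate β) prior on the exponential rate λ, the posterior after n observations with total T = Σxᵢ is Gamma(α+n, β+T).
Sum of observations T = 7.78 minutes; n = 9.
Posterior: Gamma(1.16+9, 14.64+7.78) = Gamma(10.16, 22.42).
The predictive distribution for the next observation is Lomax; its mean is β/(α−1) = 22.42/9.16 = 2.4476.

2.4476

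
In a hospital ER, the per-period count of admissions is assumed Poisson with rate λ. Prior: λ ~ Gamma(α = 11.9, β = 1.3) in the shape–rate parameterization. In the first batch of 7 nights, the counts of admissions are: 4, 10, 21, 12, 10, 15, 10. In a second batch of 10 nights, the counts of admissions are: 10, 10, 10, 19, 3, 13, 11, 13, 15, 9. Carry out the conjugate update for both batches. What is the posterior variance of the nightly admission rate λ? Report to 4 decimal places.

0.6178

With a Gamma(shape α, rate β) prior, the Poisson likelihood is conjugate: the posterior is Gamma(α + ΣXᵢ, β + n).
Batch 1: sum of counts S = 82 over n = 7 nights.
After batch 1: Gamma(α+S, β+n) = Gamma(11.9+82, 1.3+7) = Gamma(93.9, 8.3).
Batch 2: sum of counts S = 113 over n = 10 nights.
After batch 2: Gamma(α+S, β+n) = Gamma(93.9+113, 8.3+10) = Gamma(206.9, 18.3).
Var = α/β² = 206.9/18.3² = 0.6178.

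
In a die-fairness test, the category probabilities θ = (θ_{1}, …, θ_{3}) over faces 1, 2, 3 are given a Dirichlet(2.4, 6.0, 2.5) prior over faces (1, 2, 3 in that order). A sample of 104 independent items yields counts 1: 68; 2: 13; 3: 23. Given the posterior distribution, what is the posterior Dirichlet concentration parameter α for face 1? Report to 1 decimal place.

70.4

The Dirichlet prior is conjugate to the Multinomial likelihood: each posterior αⱼ = prior αⱼ + observed count nⱼ.
Posterior concentration: (70.4, 19.0, 25.5), total = 114.9.
α_{1} = 2.4 + 68 = 70.4.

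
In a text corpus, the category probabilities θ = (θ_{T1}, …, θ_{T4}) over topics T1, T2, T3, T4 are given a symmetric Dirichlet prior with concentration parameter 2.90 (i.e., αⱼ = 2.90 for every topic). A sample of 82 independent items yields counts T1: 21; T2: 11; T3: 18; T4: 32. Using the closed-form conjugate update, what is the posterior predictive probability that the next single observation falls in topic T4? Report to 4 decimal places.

The Dirichlet prior is conjugate to the Multinomial likelihood: each posterior αⱼ = prior αⱼ + observed count nⱼ.
Posterior concentration: (23.90, 13.90, 20.90, 34.90), total = 93.60.
P(next = T4 | data) = α_{T4}/Σα = 0.3729.

0.3729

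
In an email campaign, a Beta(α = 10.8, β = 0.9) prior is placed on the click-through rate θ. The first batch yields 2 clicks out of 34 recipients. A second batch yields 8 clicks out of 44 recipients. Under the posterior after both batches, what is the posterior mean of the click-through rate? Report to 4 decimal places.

0.2319

The Beta prior is conjugate to a Binomial/Bernoulli likelihood; the update adds successes to α and failures to β.
After batch 1: Beta(10.8+2, 0.9+32) = Beta(12.8, 32.9).
After batch 2: Beta(12.8+8, 32.9+36) = Beta(20.8, 68.9).
Posterior mean = α/(α+β) = 20.8/89.7 = 0.2319.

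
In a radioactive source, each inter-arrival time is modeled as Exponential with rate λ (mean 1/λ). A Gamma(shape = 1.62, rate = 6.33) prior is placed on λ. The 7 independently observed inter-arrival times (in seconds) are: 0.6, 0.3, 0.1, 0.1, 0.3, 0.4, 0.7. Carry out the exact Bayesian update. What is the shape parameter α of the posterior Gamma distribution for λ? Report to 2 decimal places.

With a Gamma(shape α, rate β) prior on the exponential rate λ, the posterior after n observations with total T = Σxᵢ is Gamma(α+n, β+T).
Sum of observations T = 2.5 seconds; n = 7.
Posterior: Gamma(1.62+7, 6.33+2.5) = Gamma(8.62, 8.83).
Posterior α = 8.62.

8.62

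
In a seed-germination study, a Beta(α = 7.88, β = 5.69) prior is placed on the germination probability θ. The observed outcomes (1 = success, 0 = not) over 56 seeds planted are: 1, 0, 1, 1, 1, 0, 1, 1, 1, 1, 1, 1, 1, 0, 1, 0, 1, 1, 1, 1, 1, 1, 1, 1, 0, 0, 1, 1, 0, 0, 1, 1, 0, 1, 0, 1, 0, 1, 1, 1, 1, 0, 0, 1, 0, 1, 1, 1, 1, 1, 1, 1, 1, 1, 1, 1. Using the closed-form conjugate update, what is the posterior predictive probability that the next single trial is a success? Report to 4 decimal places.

The Beta prior is conjugate to a Binomial/Bernoulli likelihood; the update adds successes to α and failures to β.
Posterior: Beta(α+k, β+n−k) = Beta(7.88+42, 5.69+14) = Beta(49.88, 19.69).
For a single future Bernoulli trial, P(success | data) = α/(α+β) = 0.7170.

0.7170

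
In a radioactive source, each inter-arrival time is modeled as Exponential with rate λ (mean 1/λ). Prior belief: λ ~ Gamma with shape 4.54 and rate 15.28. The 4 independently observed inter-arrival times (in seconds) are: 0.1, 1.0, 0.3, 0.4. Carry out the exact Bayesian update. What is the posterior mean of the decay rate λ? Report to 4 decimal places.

0.5000

With a Gamma(shape α, rate β) prior on the exponential rate λ, the posterior after n observations with total T = Σxᵢ is Gamma(α+n, β+T).
Sum of observations T = 1.8 seconds; n = 4.
Posterior: Gamma(4.54+4, 15.28+1.8) = Gamma(8.54, 17.08).
Posterior mean of λ = α/β = 8.54/17.08 = 0.5000.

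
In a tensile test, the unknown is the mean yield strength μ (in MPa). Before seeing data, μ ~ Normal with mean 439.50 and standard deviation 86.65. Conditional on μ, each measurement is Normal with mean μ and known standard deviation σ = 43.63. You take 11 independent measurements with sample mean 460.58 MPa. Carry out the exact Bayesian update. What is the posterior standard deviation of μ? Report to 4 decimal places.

13.0059

For Normal data with known variance σ², a Normal(μ₀, σ₀²) prior on μ is conjugate. Posterior precision = 1/σ₀² + n/σ²; posterior mean is the precision-weighted average of μ₀ and x̄.
σ₀² = 86.65² = 7508.2225, σ² = 43.63² = 1903.5769; σ² + n·σ₀² = 1903.5769 + 11·7508.2225 = 84494.0244.
Posterior precision = 1/σ₀² + n/σ² = 1/7508.2225 + 11/1903.5769 = (σ² + n·σ₀²)/(σ₀²σ²) = 84494.0244/(7508.2225·1903.5769); posterior variance σₙ² = σ₀²σ²/(σ² + n·σ₀²) = 7508.2225·1903.5769/84494.0244 = 169.153724.
Posterior SD = √σₙ² = √(7508.2225·1903.5769/84494.0244) = 13.0059.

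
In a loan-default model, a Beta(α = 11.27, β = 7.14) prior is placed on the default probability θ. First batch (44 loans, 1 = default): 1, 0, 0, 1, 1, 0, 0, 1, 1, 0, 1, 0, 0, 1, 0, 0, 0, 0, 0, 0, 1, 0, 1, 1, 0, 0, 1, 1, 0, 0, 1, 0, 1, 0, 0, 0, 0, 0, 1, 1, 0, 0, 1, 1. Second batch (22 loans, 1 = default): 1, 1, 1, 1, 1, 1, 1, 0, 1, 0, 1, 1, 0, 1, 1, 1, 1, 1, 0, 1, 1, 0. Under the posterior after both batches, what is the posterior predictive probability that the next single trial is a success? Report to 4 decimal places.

0.5482

The Beta prior is conjugate to a Binomial/Bernoulli likelihood; the update adds successes to α and failures to β.
After batch 1: Beta(11.27+18, 7.14+26) = Beta(29.27, 33.14).
After batch 2: Beta(29.27+17, 33.14+5) = Beta(46.27, 38.14).
For a single future Bernoulli trial, P(success | data) = α/(α+β) = 0.5482.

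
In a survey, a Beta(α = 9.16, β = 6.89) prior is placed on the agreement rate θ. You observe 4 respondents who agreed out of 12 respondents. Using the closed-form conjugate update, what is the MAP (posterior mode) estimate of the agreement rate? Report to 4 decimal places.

0.4668

The Beta prior is conjugate to a Binomial/Bernoulli likelihood; the update adds successes to α and failures to β.
Posterior: Beta(α+k, β+n−k) = Beta(9.16+4, 6.89+8) = Beta(13.16, 14.89).
Mode of Beta(a,b) for a,b>1 is (a−1)/(a+b−2) = 12.16/26.05 = 0.4668.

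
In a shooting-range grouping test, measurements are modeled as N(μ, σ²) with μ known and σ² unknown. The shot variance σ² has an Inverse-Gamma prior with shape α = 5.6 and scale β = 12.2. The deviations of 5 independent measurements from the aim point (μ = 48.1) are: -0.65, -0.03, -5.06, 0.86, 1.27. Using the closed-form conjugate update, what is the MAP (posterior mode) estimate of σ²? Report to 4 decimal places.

2.9000

With known mean μ and an Inverse-Gamma(α, β) prior on σ², the Normal likelihood is conjugate: posterior is Inv-Gamma(α + n/2, β + Σ(xᵢ−μ)²/2).
Σ(xᵢ−μ)² = (-0.65)² + (-0.03)² + (-5.06)² + (0.86)² + (1.27)² = 28.3795.
Posterior: Inv-Gamma(5.6 + 5/2, 12.2 + 28.3795/2) = Inv-Gamma(8.10, 26.38975).
Mode = β/(α+1) = 26.38975/9.10 = 2.9000.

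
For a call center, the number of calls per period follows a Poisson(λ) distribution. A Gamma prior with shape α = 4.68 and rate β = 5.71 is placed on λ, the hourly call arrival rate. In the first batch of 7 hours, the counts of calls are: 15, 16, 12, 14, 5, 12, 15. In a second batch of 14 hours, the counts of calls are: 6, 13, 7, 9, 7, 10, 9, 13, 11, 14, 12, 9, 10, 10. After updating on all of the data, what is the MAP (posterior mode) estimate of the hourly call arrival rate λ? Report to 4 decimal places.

8.7113

With a Gamma(shape α, rate β) prior, the Poisson likelihood is conjugate: the posterior is Gamma(α + ΣXᵢ, β + n).
Batch 1: sum of counts S = 89 over n = 7 hours.
After batch 1: Gamma(α+S, β+n) = Gamma(4.68+89, 5.71+7) = Gamma(93.68, 12.71).
Batch 2: sum of counts S = 140 over n = 14 hours.
After batch 2: Gamma(α+S, β+n) = Gamma(93.68+140, 12.71+14) = Gamma(233.68, 26.71).
Mode of Gamma(α,β) for α≥1 is (α−1)/β = 232.68/26.71 = 8.7113.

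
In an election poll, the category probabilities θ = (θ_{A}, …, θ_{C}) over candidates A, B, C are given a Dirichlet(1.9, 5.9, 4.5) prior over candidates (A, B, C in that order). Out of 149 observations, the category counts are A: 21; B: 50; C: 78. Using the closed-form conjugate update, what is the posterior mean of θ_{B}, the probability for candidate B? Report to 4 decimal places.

The Dirichlet prior is conjugate to the Multinomial likelihood: each posterior αⱼ = prior αⱼ + observed count nⱼ.
Posterior concentration: (22.9, 55.9, 82.5), total = 161.3.
E[θ_{B}|data] = α_{B}/Σα = 55.9/161.3 = 0.3466.

0.3466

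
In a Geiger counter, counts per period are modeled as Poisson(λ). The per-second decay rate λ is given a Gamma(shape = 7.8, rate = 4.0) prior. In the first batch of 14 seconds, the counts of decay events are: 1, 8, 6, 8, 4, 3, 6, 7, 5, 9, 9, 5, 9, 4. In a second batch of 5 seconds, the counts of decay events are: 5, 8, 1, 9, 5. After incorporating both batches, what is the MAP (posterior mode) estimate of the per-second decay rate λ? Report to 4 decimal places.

5.1652

With a Gamma(shape α, rate β) prior, the Poisson likelihood is conjugate: the posterior is Gamma(α + ΣXᵢ, β + n).
Batch 1: sum of counts S = 84 over n = 14 seconds.
After batch 1: Gamma(α+S, β+n) = Gamma(7.8+84, 4.0+14) = Gamma(91.8, 18.0).
Batch 2: sum of counts S = 28 over n = 5 seconds.
After batch 2: Gamma(α+S, β+n) = Gamma(91.8+28, 18.0+5) = Gamma(119.8, 23.0).
Mode of Gamma(α,β) for α≥1 is (α−1)/β = 118.8/23.0 = 5.1652.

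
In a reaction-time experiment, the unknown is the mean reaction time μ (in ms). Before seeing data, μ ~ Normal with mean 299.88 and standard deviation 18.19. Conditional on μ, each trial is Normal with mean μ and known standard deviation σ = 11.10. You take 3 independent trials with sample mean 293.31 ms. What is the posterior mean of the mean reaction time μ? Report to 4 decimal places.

294.0355

For Normal data with known variance σ², a Normal(μ₀, σ₀²) prior on μ is conjugate. Posterior precision = 1/σ₀² + n/σ²; posterior mean is the precision-weighted average of μ₀ and x̄.
n·x̄ = 3·293.31 = 879.93.
σ₀² = 18.19² = 330.8761, σ² = 11.10² = 123.21; σ² + n·σ₀² = 123.21 + 3·330.8761 = 1115.8383.
Posterior mean = (μ₀/σ₀² + n·x̄/σ²)/(1/σ₀² + n/σ²) = (σ²·μ₀ + σ₀²·n·x̄)/(σ² + n·σ₀²) = (123.21·299.88 + 330.8761·879.93)/1115.8383 = 328096.021473/1115.8383 = 294.0355.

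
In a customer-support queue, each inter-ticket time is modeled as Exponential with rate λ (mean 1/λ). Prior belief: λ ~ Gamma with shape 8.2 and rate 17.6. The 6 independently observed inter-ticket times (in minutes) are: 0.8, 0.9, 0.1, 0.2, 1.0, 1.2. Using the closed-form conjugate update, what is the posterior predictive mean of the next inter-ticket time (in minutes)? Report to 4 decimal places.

With a Gamma(shape α, rate β) prior on the exponential rate λ, the posterior after n observations with total T = Σxᵢ is Gamma(α+n, β+T).
Sum of observations T = 4.2 minutes; n = 6.
Posterior: Gamma(8.2+6, 17.6+4.2) = Gamma(14.2, 21.8).
The predictive distribution for the next observation is Lomax; its mean is β/(α−1) = 21.8/13.2 = 1.6515.

1.6515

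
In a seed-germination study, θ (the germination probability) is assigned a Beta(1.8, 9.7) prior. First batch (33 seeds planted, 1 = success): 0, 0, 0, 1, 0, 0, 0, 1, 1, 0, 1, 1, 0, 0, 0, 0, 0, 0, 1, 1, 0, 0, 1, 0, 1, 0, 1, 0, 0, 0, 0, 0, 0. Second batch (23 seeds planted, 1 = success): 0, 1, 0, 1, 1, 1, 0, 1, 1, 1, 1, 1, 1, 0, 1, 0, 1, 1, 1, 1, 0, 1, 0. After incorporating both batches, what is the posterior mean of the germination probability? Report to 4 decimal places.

0.4119

The Beta prior is conjugate to a Binomial/Bernoulli likelihood; the update adds successes to α and failures to β.
After batch 1: Beta(1.8+10, 9.7+23) = Beta(11.8, 32.7).
After batch 2: Beta(11.8+16, 32.7+7) = Beta(27.8, 39.7).
Posterior mean = α/(α+β) = 27.8/67.5 = 0.4119.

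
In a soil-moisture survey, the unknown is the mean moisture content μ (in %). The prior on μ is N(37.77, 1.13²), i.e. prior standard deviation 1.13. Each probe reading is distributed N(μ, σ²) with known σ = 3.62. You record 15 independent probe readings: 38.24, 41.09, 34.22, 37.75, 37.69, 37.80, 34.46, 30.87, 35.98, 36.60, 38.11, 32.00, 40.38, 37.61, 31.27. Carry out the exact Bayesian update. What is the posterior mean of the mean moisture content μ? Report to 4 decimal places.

36.8801

For Normal data with known variance σ², a Normal(μ₀, σ₀²) prior on μ is conjugate. Posterior precision = 1/σ₀² + n/σ²; posterior mean is the precision-weighted average of μ₀ and x̄.
Σxᵢ = 38.24 + 41.09 + 34.22 + 37.75 + 37.69 + 37.80 + 34.46 + 30.87 + 35.98 + 36.60 + 38.11 + 32.00 + 40.38 + 37.61 + 31.27 = 544.07, so n·x̄ = 544.07.
σ₀² = 1.13² = 1.2769, σ² = 3.62² = 13.1044; σ² + n·σ₀² = 13.1044 + 15·1.2769 = 32.2579.
Posterior mean = (μ₀/σ₀² + n·x̄/σ²)/(1/σ₀² + n/σ²) = (σ²·μ₀ + σ₀²·n·x̄)/(σ² + n·σ₀²) = (13.1044·37.77 + 1.2769·544.07)/32.2579 = 1189.676171/32.2579 = 36.8801.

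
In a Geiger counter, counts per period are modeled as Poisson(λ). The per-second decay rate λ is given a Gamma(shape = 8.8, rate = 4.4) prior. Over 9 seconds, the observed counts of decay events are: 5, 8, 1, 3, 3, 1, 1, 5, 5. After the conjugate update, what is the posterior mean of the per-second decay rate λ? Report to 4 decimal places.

With a Gamma(shape α, rate β) prior, the Poisson likelihood is conjugate: the posterior is Gamma(α + ΣXᵢ, β + n).
Sum of counts S = 32 over n = 9 seconds.
Posterior: Gamma(α+S, β+n) = Gamma(8.8+32, 4.4+9) = Gamma(40.8, 13.4).
Posterior mean = α/β = 40.8/13.4 = 3.0448.

3.0448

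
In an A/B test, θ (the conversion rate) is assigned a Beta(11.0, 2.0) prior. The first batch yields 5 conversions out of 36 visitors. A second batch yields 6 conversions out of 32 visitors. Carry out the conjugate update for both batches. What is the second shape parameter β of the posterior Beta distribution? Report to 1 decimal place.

59.0

The Beta prior is conjugate to a Binomial/Bernoulli likelihood; the update adds successes to α and failures to β.
After batch 1: Beta(11.0+5, 2.0+31) = Beta(16.0, 33.0).
After batch 2: Beta(16.0+6, 33.0+26) = Beta(22.0, 59.0).
Posterior β = 59.0.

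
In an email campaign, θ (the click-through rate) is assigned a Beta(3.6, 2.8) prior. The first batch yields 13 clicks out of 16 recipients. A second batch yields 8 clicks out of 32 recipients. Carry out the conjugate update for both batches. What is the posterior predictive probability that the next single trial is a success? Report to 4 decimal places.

0.4522

The Beta prior is conjugate to a Binomial/Bernoulli likelihood; the update adds successes to α and failures to β.
After batch 1: Beta(3.6+13, 2.8+3) = Beta(16.6, 5.8).
After batch 2: Beta(16.6+8, 5.8+24) = Beta(24.6, 29.8).
For a single future Bernoulli trial, P(success | data) = α/(α+β) = 0.4522.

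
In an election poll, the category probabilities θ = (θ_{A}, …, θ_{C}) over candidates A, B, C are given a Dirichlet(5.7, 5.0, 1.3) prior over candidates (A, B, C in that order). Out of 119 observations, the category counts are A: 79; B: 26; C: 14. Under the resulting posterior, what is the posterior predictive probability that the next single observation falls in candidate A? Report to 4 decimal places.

0.6466

The Dirichlet prior is conjugate to the Multinomial likelihood: each posterior αⱼ = prior αⱼ + observed count nⱼ.
Posterior concentration: (84.7, 31.0, 15.3), total = 131.0.
P(next = A | data) = α_{A}/Σα = 0.6466.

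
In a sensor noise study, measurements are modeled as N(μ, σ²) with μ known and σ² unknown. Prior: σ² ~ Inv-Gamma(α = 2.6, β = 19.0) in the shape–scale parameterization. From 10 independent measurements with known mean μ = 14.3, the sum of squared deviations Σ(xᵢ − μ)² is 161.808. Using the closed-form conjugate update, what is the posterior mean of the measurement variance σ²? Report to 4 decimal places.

15.1370

With known mean μ and an Inverse-Gamma(α, β) prior on σ², the Normal likelihood is conjugate: posterior is Inv-Gamma(α + n/2, β + Σ(xᵢ−μ)²/2).
Posterior: Inv-Gamma(2.6 + 10/2, 19.0 + 161.808/2) = Inv-Gamma(7.60, 99.9040).
E[σ²|data] = β/(α−1) = 99.9040/6.60 = 15.1370.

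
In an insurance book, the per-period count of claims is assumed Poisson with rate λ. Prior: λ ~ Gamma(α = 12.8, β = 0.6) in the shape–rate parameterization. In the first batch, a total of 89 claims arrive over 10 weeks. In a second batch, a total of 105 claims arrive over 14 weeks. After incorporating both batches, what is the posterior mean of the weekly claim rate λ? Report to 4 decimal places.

8.4065

With a Gamma(shape α, rate β) prior, the Poisson likelihood is conjugate: the posterior is Gamma(α + ΣXᵢ, β + n).
After batch 1: Gamma(α+S, β+n) = Gamma(12.8+89, 0.6+10) = Gamma(101.8, 10.6).
After batch 2: Gamma(α+S, β+n) = Gamma(101.8+105, 10.6+14) = Gamma(206.8, 24.6).
Posterior mean = α/β = 206.8/24.6 = 8.4065.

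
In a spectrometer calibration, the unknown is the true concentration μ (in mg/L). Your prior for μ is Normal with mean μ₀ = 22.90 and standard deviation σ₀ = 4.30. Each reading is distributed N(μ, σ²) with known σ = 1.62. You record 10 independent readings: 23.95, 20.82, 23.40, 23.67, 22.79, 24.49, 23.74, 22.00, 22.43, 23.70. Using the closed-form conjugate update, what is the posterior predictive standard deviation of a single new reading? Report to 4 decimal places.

For Normal data with known variance σ², a Normal(μ₀, σ₀²) prior on μ is conjugate. Posterior precision = 1/σ₀² + n/σ²; posterior mean is the precision-weighted average of μ₀ and x̄.
σ₀² = 4.30² = 18.49, σ² = 1.62² = 2.6244; σ² + n·σ₀² = 2.6244 + 10·18.49 = 187.5244.
Posterior precision = 1/σ₀² + n/σ² = 1/18.49 + 10/2.6244 = (σ² + n·σ₀²)/(σ₀²σ²) = 187.5244/(18.49·2.6244); posterior variance σₙ² = σ₀²σ²/(σ² + n·σ₀²) = 18.49·2.6244/187.5244 = 0.258767.
Predictive variance for one new observation = σₙ² + σ² = 18.49·2.6244/187.5244 + 2.6244 = σ²·(σ₀² + 187.5244)/187.5244 = 2.6244·206.0144/187.5244 = 2.883167; SD = √(2.6244·206.0144/187.5244) = 1.6980.

1.6980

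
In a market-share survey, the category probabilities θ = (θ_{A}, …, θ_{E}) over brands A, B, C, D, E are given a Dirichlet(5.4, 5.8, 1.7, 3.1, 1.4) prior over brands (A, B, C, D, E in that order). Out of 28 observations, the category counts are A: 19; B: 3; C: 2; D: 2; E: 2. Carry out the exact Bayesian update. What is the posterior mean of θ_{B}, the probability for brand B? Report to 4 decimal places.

0.1938

The Dirichlet prior is conjugate to the Multinomial likelihood: each posterior αⱼ = prior αⱼ + observed count nⱼ.
Posterior concentration: (24.4, 8.8, 3.7, 5.1, 3.4), total = 45.4.
E[θ_{B}|data] = α_{B}/Σα = 8.8/45.4 = 0.1938.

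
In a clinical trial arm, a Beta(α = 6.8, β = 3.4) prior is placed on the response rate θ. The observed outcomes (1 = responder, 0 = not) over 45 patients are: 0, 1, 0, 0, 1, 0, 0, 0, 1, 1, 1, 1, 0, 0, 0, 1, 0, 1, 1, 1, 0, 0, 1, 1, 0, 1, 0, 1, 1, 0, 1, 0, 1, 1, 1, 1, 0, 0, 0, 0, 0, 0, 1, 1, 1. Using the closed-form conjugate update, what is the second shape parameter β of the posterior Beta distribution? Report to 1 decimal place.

The Beta prior is conjugate to a Binomial/Bernoulli likelihood; the update adds successes to α and failures to β.
Posterior: Beta(α+k, β+n−k) = Beta(6.8+23, 3.4+22) = Beta(29.8, 25.4).
Posterior β = 25.4.

25.4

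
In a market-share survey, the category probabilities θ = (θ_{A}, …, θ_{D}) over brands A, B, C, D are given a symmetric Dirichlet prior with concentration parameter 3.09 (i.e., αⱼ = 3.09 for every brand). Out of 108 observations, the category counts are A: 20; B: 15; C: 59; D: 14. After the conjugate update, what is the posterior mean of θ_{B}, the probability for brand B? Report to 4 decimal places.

0.1503

The Dirichlet prior is conjugate to the Multinomial likelihood: each posterior αⱼ = prior αⱼ + observed count nⱼ.
Posterior concentration: (23.09, 18.09, 62.09, 17.09), total = 120.36.
E[θ_{B}|data] = α_{B}/Σα = 18.09/120.36 = 0.1503.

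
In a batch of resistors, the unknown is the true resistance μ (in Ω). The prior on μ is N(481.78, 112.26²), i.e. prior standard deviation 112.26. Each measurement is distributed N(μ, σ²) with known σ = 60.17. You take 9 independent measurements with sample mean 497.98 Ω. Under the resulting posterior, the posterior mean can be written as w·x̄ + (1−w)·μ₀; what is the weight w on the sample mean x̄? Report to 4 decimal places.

For Normal data with known variance σ², a Normal(μ₀, σ₀²) prior on μ is conjugate. Posterior precision = 1/σ₀² + n/σ²; posterior mean is the precision-weighted average of μ₀ and x̄.
σ₀² = 112.26² = 12602.3076, σ² = 60.17² = 3620.4289. Prior precision 1/σ₀² = 1/12602.3076; data precision n/σ² = 9/3620.4289.
w = (n/σ²)/(1/σ₀² + n/σ²) = n·σ₀²/(σ² + n·σ₀²) = 9·12602.3076/(3620.4289 + 9·12602.3076) = 113420.7684/117041.1973 = 0.9691.

0.9691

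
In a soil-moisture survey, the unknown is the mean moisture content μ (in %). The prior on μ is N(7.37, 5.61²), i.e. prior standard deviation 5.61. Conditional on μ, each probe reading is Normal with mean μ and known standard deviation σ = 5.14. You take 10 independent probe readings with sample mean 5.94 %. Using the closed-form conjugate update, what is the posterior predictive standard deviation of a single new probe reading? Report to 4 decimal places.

5.3719

For Normal data with known variance σ², a Normal(μ₀, σ₀²) prior on μ is conjugate. Posterior precision = 1/σ₀² + n/σ²; posterior mean is the precision-weighted average of μ₀ and x̄.
σ₀² = 5.61² = 31.4721, σ² = 5.14² = 26.4196; σ² + n·σ₀² = 26.4196 + 10·31.4721 = 341.1406.
Posterior precision = 1/σ₀² + n/σ² = 1/31.4721 + 10/26.4196 = (σ² + n·σ₀²)/(σ₀²σ²) = 341.1406/(31.4721·26.4196); posterior variance σₙ² = σ₀²σ²/(σ² + n·σ₀²) = 31.4721·26.4196/341.1406 = 2.437354.
Predictive variance for one new observation = σₙ² + σ² = 31.4721·26.4196/341.1406 + 26.4196 = σ²·(σ₀² + 341.1406)/341.1406 = 26.4196·372.6127/341.1406 = 28.856954; SD = √(26.4196·372.6127/341.1406) = 5.3719.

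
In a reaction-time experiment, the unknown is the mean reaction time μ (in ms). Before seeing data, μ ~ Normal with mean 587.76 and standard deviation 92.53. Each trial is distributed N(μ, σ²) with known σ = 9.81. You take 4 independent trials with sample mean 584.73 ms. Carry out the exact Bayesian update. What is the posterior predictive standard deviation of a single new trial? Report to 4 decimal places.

For Normal data with known variance σ², a Normal(μ₀, σ₀²) prior on μ is conjugate. Posterior precision = 1/σ₀² + n/σ²; posterior mean is the precision-weighted average of μ₀ and x̄.
σ₀² = 92.53² = 8561.8009, σ² = 9.81² = 96.2361; σ² + n·σ₀² = 96.2361 + 4·8561.8009 = 34343.4397.
Posterior precision = 1/σ₀² + n/σ² = 1/8561.8009 + 4/96.2361 = (σ² + n·σ₀²)/(σ₀²σ²) = 34343.4397/(8561.8009·96.2361); posterior variance σₙ² = σ₀²σ²/(σ² + n·σ₀²) = 8561.8009·96.2361/34343.4397 = 23.991608.
Predictive variance for one new observation = σₙ² + σ² = 8561.8009·96.2361/34343.4397 + 96.2361 = σ²·(σ₀² + 34343.4397)/34343.4397 = 96.2361·42905.2406/34343.4397 = 120.227708; SD = √(96.2361·42905.2406/34343.4397) = 10.9648.

10.9648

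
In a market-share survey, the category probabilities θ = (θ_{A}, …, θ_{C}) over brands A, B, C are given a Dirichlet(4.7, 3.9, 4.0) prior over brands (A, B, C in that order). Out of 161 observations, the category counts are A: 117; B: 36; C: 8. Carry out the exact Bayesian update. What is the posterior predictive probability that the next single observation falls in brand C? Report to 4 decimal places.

The Dirichlet prior is conjugate to the Multinomial likelihood: each posterior αⱼ = prior αⱼ + observed count nⱼ.
Posterior concentration: (121.7, 39.9, 12.0), total = 173.6.
P(next = C | data) = α_{C}/Σα = 0.0691.

0.0691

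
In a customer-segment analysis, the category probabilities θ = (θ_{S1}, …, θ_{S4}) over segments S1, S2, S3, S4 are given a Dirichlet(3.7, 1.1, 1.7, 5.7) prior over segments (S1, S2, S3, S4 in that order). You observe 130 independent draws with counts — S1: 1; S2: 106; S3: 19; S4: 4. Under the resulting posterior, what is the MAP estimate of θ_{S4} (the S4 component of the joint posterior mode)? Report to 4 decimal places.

0.0630

The Dirichlet prior is conjugate to the Multinomial likelihood: each posterior αⱼ = prior αⱼ + observed count nⱼ.
Posterior concentration: (4.7, 107.1, 20.7, 9.7), total = 142.2.
Joint mode component: (α_{S4}−1)/(Σα−K) = 8.7/138.2 = 0.0630.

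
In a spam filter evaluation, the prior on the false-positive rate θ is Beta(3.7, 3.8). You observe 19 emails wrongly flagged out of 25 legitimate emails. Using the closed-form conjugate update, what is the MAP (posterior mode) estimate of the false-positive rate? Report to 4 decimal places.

The Beta prior is conjugate to a Binomial/Bernoulli likelihood; the update adds successes to α and failures to β.
Posterior: Beta(α+k, β+n−k) = Beta(3.7+19, 3.8+6) = Beta(22.7, 9.8).
Mode of Beta(a,b) for a,b>1 is (a−1)/(a+b−2) = 21.7/30.5 = 0.7115.

0.7115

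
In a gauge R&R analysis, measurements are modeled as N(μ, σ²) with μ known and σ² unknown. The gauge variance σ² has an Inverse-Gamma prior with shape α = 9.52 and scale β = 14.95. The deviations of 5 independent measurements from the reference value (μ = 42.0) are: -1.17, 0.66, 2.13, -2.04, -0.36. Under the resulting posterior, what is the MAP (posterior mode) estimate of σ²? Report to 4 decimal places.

With known mean μ and an Inverse-Gamma(α, β) prior on σ², the Normal likelihood is conjugate: posterior is Inv-Gamma(α + n/2, β + Σ(xᵢ−μ)²/2).
Σ(xᵢ−μ)² = (-1.17)² + (0.66)² + (2.13)² + (-2.04)² + (-0.36)² = 10.6326.
Posterior: Inv-Gamma(9.52 + 5/2, 14.95 + 10.6326/2) = Inv-Gamma(12.02, 20.26630).
Mode = β/(α+1) = 20.26630/13.02 = 1.5566.

1.5566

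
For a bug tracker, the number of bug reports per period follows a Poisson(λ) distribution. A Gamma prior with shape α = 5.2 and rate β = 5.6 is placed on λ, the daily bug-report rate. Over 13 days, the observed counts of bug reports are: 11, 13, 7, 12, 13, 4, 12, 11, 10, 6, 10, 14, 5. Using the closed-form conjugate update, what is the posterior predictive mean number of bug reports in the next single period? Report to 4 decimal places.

7.1613

With a Gamma(shape α, rate β) prior, the Poisson likelihood is conjugate: the posterior is Gamma(α + ΣXᵢ, β + n).
Sum of counts S = 128 over n = 13 days.
Posterior: Gamma(α+S, β+n) = Gamma(5.2+128, 5.6+13) = Gamma(133.2, 18.6).
The predictive distribution for one future period is NegBinom with mean α/β = 7.1613.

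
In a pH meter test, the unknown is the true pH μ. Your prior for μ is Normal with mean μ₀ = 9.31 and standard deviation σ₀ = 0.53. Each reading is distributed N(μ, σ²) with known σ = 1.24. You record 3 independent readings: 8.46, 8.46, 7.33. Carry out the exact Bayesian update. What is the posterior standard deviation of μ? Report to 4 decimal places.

For Normal data with known variance σ², a Normal(μ₀, σ₀²) prior on μ is conjugate. Posterior precision = 1/σ₀² + n/σ²; posterior mean is the precision-weighted average of μ₀ and x̄.
σ₀² = 0.53² = 0.2809, σ² = 1.24² = 1.5376; σ² + n·σ₀² = 1.5376 + 3·0.2809 = 2.3803.
Posterior precision = 1/σ₀² + n/σ² = 1/0.2809 + 3/1.5376 = (σ² + n·σ₀²)/(σ₀²σ²) = 2.3803/(0.2809·1.5376); posterior variance σₙ² = σ₀²σ²/(σ² + n·σ₀²) = 0.2809·1.5376/2.3803 = 0.181453.
Posterior SD = √σₙ² = √(0.2809·1.5376/2.3803) = 0.4260.

0.4260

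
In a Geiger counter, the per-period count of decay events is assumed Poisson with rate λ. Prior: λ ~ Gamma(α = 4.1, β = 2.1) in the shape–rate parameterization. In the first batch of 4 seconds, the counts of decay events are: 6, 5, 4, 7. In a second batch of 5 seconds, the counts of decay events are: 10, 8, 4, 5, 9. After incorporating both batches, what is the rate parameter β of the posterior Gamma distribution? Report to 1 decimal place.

11.1

With a Gamma(shape α, rate β) prior, the Poisson likelihood is conjugate: the posterior is Gamma(α + ΣXᵢ, β + n).
Batch 1: sum of counts S = 22 over n = 4 seconds.
After batch 1: Gamma(α+S, β+n) = Gamma(4.1+22, 2.1+4) = Gamma(26.1, 6.1).
Batch 2: sum of counts S = 36 over n = 5 seconds.
After batch 2: Gamma(α+S, β+n) = Gamma(26.1+36, 6.1+5) = Gamma(62.1, 11.1).
Posterior β = 11.1.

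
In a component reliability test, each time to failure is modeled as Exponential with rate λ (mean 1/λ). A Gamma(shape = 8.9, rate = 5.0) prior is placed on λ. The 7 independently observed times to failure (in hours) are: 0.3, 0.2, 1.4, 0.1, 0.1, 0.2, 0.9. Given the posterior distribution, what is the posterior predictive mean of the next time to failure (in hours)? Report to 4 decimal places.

0.5503

With a Gamma(shape α, rate β) prior on the exponential rate λ, the posterior after n observations with total T = Σxᵢ is Gamma(α+n, β+T).
Sum of observations T = 3.2 hours; n = 7.
Posterior: Gamma(8.9+7, 5.0+3.2) = Gamma(15.9, 8.2).
The predictive distribution for the next observation is Lomax; its mean is β/(α−1) = 8.2/14.9 = 0.5503.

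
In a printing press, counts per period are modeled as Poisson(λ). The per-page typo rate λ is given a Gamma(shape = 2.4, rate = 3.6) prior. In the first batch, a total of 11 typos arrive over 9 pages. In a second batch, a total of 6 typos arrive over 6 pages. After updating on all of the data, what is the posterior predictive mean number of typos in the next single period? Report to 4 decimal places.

With a Gamma(shape α, rate β) prior, the Poisson likelihood is conjugate: the posterior is Gamma(α + ΣXᵢ, β + n).
After batch 1: Gamma(α+S, β+n) = Gamma(2.4+11, 3.6+9) = Gamma(13.4, 12.6).
After batch 2: Gamma(α+S, β+n) = Gamma(13.4+6, 12.6+6) = Gamma(19.4, 18.6).
The predictive distribution for one future period is NegBinom with mean α/β = 1.0430.

1.0430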